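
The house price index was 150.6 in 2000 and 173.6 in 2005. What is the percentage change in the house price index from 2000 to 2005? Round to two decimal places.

15.27%

Change = (173.6 − 150.6) / 150.6 × 100
       = 23.0 / 150.6 × 100 = 15.2722%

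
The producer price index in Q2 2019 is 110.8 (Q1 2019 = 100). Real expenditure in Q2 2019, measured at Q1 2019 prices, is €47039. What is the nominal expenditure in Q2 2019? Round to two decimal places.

Nominal = Real × (Index/100) = 47039 × (110.8/100)
        = 47039 × 1.108 = 52119.2120

52119.21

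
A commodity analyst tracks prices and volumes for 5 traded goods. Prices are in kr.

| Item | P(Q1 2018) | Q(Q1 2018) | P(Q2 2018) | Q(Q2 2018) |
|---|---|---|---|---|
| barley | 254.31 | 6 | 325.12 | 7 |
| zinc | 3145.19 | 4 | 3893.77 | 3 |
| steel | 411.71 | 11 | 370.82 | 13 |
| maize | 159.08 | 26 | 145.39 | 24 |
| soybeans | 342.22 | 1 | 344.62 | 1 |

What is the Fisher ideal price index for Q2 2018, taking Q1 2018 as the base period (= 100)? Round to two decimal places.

110.20

Laspeyres component (base-period weights):
ΣP(Q2 2018)Q(Q1 2018) = 325.12×6 + 3893.77×4 + 370.82×11 + 145.39×26 + 344.62×1 = 1950.72 + 15575.08 + 4079.02 + 3780.14 + 344.62 = 25729.58
ΣP(Q1 2018)Q(Q1 2018) = 254.31×6 + 3145.19×4 + 411.71×11 + 159.08×26 + 342.22×1 = 1525.86 + 12580.76 + 4528.81 + 4136.08 + 342.22 = 23113.73
L = 25729.58 / 23113.73 × 100 = 111.3173
Paasche component (current-period weights):
ΣP(Q2 2018)Q(Q2 2018) = 325.12×7 + 3893.77×3 + 370.82×13 + 145.39×24 + 344.62×1 = 2275.84 + 11681.31 + 4820.66 + 3489.36 + 344.62 = 22611.79
ΣP(Q1 2018)Q(Q2 2018) = 254.31×7 + 3145.19×3 + 411.71×13 + 159.08×24 + 342.22×1 = 1780.17 + 9435.57 + 5352.23 + 3817.92 + 342.22 = 20728.11
P = 22611.79 / 20728.11 × 100 = 109.0876
Fisher = √(L × P) = √(111.3173 × 109.0876) = 110.1968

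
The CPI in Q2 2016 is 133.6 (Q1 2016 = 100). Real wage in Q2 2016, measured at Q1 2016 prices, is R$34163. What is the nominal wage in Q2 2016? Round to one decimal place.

Nominal = Real × (Index/100) = 34163 × (133.6/100)
        = 34163 × 1.336 = 45641.7680

45641.8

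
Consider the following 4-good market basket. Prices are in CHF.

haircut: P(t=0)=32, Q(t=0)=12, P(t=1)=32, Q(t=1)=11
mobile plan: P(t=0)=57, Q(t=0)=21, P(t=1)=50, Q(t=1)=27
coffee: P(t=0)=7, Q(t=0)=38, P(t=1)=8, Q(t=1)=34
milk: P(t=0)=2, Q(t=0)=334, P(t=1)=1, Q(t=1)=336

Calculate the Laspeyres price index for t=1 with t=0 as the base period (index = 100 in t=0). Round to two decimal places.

Laspeyres price index uses base-period quantities as weights.
ΣP(t=1)·Q(t=0) = 32×12 + 50×21 + 8×38 + 1×334 = 384 + 1050 + 304 + 334 = 2072
ΣP(t=0)·Q(t=0) = 32×12 + 57×21 + 7×38 + 2×334 = 384 + 1197 + 266 + 668 = 2515
Index = 2072 / 2515 × 100 = 82.3857

82.39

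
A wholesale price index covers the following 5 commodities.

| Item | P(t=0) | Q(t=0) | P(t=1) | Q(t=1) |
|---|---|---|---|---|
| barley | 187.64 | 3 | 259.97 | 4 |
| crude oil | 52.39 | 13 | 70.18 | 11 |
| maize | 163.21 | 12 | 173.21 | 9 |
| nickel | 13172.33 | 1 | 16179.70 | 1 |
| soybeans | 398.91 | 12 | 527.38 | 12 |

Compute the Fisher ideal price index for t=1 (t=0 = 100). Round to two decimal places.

124.43

Laspeyres component (base-period weights):
ΣP(t=1)Q(t=0) = 259.97×3 + 70.18×13 + 173.21×12 + 16179.70×1 + 527.38×12 = 779.91 + 912.34 + 2078.52 + 16179.7 + 6328.56 = 26279.03
ΣP(t=0)Q(t=0) = 187.64×3 + 52.39×13 + 163.21×12 + 13172.33×1 + 398.91×12 = 562.92 + 681.07 + 1958.52 + 13172.33 + 4786.92 = 21161.76
L = 26279.03 / 21161.76 × 100 = 124.1817
Paasche component (current-period weights):
ΣP(t=1)Q(t=1) = 259.97×4 + 70.18×11 + 173.21×9 + 16179.70×1 + 527.38×12 = 1039.88 + 771.98 + 1558.89 + 16179.7 + 6328.56 = 25879.01
ΣP(t=0)Q(t=1) = 187.64×4 + 52.39×11 + 163.21×9 + 13172.33×1 + 398.91×12 = 750.56 + 576.29 + 1468.89 + 13172.33 + 4786.92 = 20754.99
P = 25879.01 / 20754.99 × 100 = 124.6881
Fisher = √(L × P) = √(124.1817 × 124.6881) = 124.4347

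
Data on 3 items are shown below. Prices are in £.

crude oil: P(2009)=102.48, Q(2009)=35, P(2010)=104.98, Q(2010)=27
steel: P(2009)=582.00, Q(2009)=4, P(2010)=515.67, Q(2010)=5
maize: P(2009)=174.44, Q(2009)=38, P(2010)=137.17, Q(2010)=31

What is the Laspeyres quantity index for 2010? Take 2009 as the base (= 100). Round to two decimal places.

88.37

Laspeyres quantity index uses base-period prices as weights.
ΣP(2009)·Q(2010) = 102.48×27 + 582.00×5 + 174.44×31 = 2766.96 + 2910 + 5407.64 = 11084.6
ΣP(2009)·Q(2009) = 102.48×35 + 582.00×4 + 174.44×38 = 3586.8 + 2328 + 6628.72 = 12543.52
Index = 11084.6 / 12543.52 × 100 = 88.3691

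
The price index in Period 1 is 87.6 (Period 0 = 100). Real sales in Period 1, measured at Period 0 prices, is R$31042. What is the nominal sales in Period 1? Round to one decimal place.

27192.8

Nominal = Real × (Index/100) = 31042 × (87.6/100)
        = 31042 × 0.876 = 27192.7920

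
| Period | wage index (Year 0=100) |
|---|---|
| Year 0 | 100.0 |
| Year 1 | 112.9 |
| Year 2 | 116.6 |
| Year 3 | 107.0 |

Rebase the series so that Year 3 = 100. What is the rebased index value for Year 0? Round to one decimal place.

93.5

Rebased(Year 0) = 100.0 / 107.0 × 100 = 93.4579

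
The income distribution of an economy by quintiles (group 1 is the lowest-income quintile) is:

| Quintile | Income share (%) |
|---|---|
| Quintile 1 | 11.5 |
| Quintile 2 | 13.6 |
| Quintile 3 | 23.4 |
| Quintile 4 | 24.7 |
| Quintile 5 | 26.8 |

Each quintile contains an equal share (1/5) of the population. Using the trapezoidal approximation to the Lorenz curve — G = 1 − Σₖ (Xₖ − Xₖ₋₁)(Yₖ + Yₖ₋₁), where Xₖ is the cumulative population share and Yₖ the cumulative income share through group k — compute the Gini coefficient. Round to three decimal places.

0.167

Cumulative income shares Yₖ: 0.1150, 0.2510, 0.4850, 0.7320, 1.0000
Σ (Xₖ−Xₖ₋₁)(Yₖ+Yₖ₋₁) = (1/5)(0.1150+0.0000) + (1/5)(0.2510+0.1150) + (1/5)(0.4850+0.2510) + (1/5)(0.7320+0.4850) + (1/5)(1.0000+0.7320)
  = 0.0230 + 0.0732 + 0.1472 + 0.2434 + 0.3464 = 0.8332
G = 1 − 0.8332 = 0.1668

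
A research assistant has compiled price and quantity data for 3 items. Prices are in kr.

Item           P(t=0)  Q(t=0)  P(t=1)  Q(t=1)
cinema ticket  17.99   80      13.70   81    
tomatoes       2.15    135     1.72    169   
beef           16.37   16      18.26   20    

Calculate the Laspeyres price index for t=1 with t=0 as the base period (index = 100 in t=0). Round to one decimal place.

81.4

Laspeyres price index uses base-period quantities as weights.
ΣP(t=1)·Q(t=0) = 13.70×80 + 1.72×135 + 18.26×16 = 1096 + 232.2 + 292.16 = 1620.36
ΣP(t=0)·Q(t=0) = 17.99×80 + 2.15×135 + 16.37×16 = 1439.2 + 290.25 + 261.92 = 1991.37
Index = 1620.36 / 1991.37 × 100 = 81.3691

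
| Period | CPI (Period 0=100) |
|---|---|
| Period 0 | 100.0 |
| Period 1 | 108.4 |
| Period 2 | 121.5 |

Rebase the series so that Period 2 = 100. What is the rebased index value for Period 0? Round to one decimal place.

82.3

Rebased(Period 0) = 100.0 / 121.5 × 100 = 82.3045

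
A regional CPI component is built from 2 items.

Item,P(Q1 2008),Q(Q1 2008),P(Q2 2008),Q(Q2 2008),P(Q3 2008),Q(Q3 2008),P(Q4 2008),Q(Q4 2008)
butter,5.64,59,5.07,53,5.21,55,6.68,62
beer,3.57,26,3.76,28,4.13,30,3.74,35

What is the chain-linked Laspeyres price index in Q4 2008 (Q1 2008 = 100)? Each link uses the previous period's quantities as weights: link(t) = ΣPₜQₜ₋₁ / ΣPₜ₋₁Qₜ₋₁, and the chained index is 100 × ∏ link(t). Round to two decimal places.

114.15

Link Q1 2008→Q2 2008:
ΣP(Q2 2008)Q(Q1 2008) = 5.07×59 + 3.76×26 = 299.13 + 97.76 = 396.89
ΣP(Q1 2008)Q(Q1 2008) = 5.64×59 + 3.57×26 = 332.76 + 92.82 = 425.58
link = 396.89/425.58 = 0.932586
Link Q2 2008→Q3 2008:
ΣP(Q3 2008)Q(Q2 2008) = 5.21×53 + 4.13×28 = 276.13 + 115.64 = 391.77
ΣP(Q2 2008)Q(Q2 2008) = 5.07×53 + 3.76×28 = 268.71 + 105.28 = 373.99
link = 391.77/373.99 = 1.047541
Link Q3 2008→Q4 2008:
ΣP(Q4 2008)Q(Q3 2008) = 6.68×55 + 3.74×30 = 367.4 + 112.2 = 479.6
ΣP(Q3 2008)Q(Q3 2008) = 5.21×55 + 4.13×30 = 286.55 + 123.9 = 410.45
link = 479.6/410.45 = 1.168474
Chained index = 100 × 0.932586 × 1.047541 × 1.168474 = 114.1508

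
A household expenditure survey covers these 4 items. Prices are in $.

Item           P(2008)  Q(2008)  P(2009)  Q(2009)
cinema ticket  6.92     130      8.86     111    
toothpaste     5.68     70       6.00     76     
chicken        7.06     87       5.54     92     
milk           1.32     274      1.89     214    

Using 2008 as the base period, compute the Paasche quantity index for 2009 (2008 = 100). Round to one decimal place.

91.5

Paasche quantity index uses current-period prices as weights.
ΣP(2009)·Q(2009) = 8.86×111 + 6.00×76 + 5.54×92 + 1.89×214 = 983.46 + 456 + 509.68 + 404.46 = 2353.6
ΣP(2009)·Q(2008) = 8.86×130 + 6.00×70 + 5.54×87 + 1.89×274 = 1151.8 + 420 + 481.98 + 517.86 = 2571.64
Index = 2353.6 / 2571.64 × 100 = 91.5214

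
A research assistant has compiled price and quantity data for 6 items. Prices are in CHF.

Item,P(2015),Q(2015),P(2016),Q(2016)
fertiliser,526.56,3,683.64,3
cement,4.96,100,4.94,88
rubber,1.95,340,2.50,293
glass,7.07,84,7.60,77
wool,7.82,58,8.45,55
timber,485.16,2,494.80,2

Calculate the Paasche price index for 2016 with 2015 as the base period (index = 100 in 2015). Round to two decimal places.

Paasche price index uses current-period quantities as weights.
ΣP(2016)·Q(2016) = 683.64×3 + 4.94×88 + 2.50×293 + 7.60×77 + 8.45×55 + 494.80×2 = 2050.92 + 434.72 + 732.5 + 585.2 + 464.75 + 989.6 = 5257.69
ΣP(2015)·Q(2016) = 526.56×3 + 4.96×88 + 1.95×293 + 7.07×77 + 7.82×55 + 485.16×2 = 1579.68 + 436.48 + 571.35 + 544.39 + 430.1 + 970.32 = 4532.32
Index = 5257.69 / 4532.32 × 100 = 116.0044

116.00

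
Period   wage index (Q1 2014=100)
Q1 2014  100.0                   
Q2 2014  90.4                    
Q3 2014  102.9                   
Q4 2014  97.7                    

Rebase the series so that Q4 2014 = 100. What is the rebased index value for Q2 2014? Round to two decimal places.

92.53

Rebased(Q2 2014) = 90.4 / 97.7 × 100 = 92.5281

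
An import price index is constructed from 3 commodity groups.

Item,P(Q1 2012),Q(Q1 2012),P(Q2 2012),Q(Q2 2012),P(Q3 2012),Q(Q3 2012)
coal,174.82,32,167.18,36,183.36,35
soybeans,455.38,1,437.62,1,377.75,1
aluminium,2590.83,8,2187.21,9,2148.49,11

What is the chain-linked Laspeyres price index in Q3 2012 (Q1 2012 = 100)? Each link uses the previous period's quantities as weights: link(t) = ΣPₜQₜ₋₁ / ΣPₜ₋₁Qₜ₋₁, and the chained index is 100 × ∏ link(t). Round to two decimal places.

Link Q1 2012→Q2 2012:
ΣP(Q2 2012)Q(Q1 2012) = 167.18×32 + 437.62×1 + 2187.21×8 = 5349.76 + 437.62 + 17497.68 = 23285.06
ΣP(Q1 2012)Q(Q1 2012) = 174.82×32 + 455.38×1 + 2590.83×8 = 5594.24 + 455.38 + 20726.64 = 26776.26
link = 23285.06/26776.26 = 0.869616
Link Q2 2012→Q3 2012:
ΣP(Q3 2012)Q(Q2 2012) = 183.36×36 + 377.75×1 + 2148.49×9 = 6600.96 + 377.75 + 19336.41 = 26315.12
ΣP(Q2 2012)Q(Q2 2012) = 167.18×36 + 437.62×1 + 2187.21×9 = 6018.48 + 437.62 + 19684.89 = 26140.99
link = 26315.12/26140.99 = 1.006661
Chained index = 100 × 0.869616 × 1.006661 = 87.5409

87.54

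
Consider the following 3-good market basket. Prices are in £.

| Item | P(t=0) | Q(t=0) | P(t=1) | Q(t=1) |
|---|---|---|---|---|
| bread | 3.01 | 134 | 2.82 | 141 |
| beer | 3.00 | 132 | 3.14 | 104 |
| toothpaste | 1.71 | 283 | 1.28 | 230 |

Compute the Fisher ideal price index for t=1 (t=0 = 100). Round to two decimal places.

90.07

Laspeyres component (base-period weights):
ΣP(t=1)Q(t=0) = 2.82×134 + 3.14×132 + 1.28×283 = 377.88 + 414.48 + 362.24 = 1154.6
ΣP(t=0)Q(t=0) = 3.01×134 + 3.00×132 + 1.71×283 = 403.34 + 396 + 483.93 = 1283.27
L = 1154.6 / 1283.27 × 100 = 89.9733
Paasche component (current-period weights):
ΣP(t=1)Q(t=1) = 2.82×141 + 3.14×104 + 1.28×230 = 397.62 + 326.56 + 294.4 = 1018.58
ΣP(t=0)Q(t=1) = 3.01×141 + 3.00×104 + 1.71×230 = 424.41 + 312 + 393.3 = 1129.71
P = 1018.58 / 1129.71 × 100 = 90.1630
Fisher = √(L × P) = √(89.9733 × 90.1630) = 90.0681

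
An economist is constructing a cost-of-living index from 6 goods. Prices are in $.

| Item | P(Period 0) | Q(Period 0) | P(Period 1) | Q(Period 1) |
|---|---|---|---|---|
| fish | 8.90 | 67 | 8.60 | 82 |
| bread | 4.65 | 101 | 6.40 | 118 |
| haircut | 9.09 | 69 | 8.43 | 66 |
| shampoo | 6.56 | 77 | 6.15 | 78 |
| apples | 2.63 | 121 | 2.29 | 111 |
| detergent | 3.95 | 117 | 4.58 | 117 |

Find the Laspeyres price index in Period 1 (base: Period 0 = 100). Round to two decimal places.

103.76

Laspeyres price index uses base-period quantities as weights.
ΣP(Period 1)·Q(Period 0) = 8.60×67 + 6.40×101 + 8.43×69 + 6.15×77 + 2.29×121 + 4.58×117 = 576.2 + 646.4 + 581.67 + 473.55 + 277.09 + 535.86 = 3090.77
ΣP(Period 0)·Q(Period 0) = 8.90×67 + 4.65×101 + 9.09×69 + 6.56×77 + 2.63×121 + 3.95×117 = 596.3 + 469.65 + 627.21 + 505.12 + 318.23 + 462.15 = 2978.66
Index = 3090.77 / 2978.66 × 100 = 103.7638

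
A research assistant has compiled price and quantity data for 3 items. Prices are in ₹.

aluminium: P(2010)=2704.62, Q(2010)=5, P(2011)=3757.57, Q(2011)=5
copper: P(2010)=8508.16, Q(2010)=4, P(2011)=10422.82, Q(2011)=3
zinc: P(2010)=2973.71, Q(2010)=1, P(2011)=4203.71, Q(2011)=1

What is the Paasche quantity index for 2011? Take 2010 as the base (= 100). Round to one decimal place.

83.9

Paasche quantity index uses current-period prices as weights.
ΣP(2011)·Q(2011) = 3757.57×5 + 10422.82×3 + 4203.71×1 = 18787.85 + 31268.46 + 4203.71 = 54260.02
ΣP(2011)·Q(2010) = 3757.57×5 + 10422.82×4 + 4203.71×1 = 18787.85 + 41691.28 + 4203.71 = 64682.84
Index = 54260.02 / 64682.84 × 100 = 83.8863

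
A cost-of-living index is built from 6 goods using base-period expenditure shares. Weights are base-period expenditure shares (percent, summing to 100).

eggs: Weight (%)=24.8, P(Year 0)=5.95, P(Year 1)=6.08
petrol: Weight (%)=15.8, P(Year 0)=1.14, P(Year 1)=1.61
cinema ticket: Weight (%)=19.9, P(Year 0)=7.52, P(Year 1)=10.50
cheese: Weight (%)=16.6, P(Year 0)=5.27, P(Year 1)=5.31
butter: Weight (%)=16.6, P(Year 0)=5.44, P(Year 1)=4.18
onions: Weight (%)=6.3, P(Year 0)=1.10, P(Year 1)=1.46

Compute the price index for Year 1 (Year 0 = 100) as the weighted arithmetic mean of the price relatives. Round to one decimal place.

113.3

eggs: 24.8 × (6.08/5.95) = 24.8 × 1.021849 = 25.3418
petrol: 15.8 × (1.61/1.14) = 15.8 × 1.412281 = 22.3140
cinema ticket: 19.9 × (10.50/7.52) = 19.9 × 1.396277 = 27.7859
cheese: 16.6 × (5.31/5.27) = 16.6 × 1.007590 = 16.7260
butter: 16.6 × (4.18/5.44) = 16.6 × 0.768382 = 12.7551
onions: 6.3 × (1.46/1.10) = 6.3 × 1.327273 = 8.3618
Index = Σ wᵢ·(p₁ᵢ/p₀ᵢ) = 25.3418 + 22.3140 + 27.7859 + 16.7260 + 12.7551 + 8.3618 = 113.2847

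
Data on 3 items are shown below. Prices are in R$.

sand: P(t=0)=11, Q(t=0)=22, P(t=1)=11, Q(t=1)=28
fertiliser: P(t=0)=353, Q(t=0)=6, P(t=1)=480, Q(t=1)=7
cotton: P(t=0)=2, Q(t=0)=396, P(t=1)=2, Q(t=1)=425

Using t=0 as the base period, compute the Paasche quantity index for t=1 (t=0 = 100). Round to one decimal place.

Paasche quantity index uses current-period prices as weights.
ΣP(t=1)·Q(t=1) = 11×28 + 480×7 + 2×425 = 308 + 3360 + 850 = 4518
ΣP(t=1)·Q(t=0) = 11×22 + 480×6 + 2×396 = 242 + 2880 + 792 = 3914
Index = 4518 / 3914 × 100 = 115.4318

115.4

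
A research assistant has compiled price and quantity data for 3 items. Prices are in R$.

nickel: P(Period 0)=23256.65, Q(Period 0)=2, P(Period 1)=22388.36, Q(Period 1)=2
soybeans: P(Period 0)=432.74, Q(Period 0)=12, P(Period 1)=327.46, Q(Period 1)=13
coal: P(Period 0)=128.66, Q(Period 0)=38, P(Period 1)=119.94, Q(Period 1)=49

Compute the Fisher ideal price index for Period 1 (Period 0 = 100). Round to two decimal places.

Laspeyres component (base-period weights):
ΣP(Period 1)Q(Period 0) = 22388.36×2 + 327.46×12 + 119.94×38 = 44776.72 + 3929.52 + 4557.72 = 53263.96
ΣP(Period 0)Q(Period 0) = 23256.65×2 + 432.74×12 + 128.66×38 = 46513.3 + 5192.88 + 4889.08 = 56595.26
L = 53263.96 / 56595.26 × 100 = 94.1138
Paasche component (current-period weights):
ΣP(Period 1)Q(Period 1) = 22388.36×2 + 327.46×13 + 119.94×49 = 44776.72 + 4256.98 + 5877.06 = 54910.76
ΣP(Period 0)Q(Period 1) = 23256.65×2 + 432.74×13 + 128.66×49 = 46513.3 + 5625.62 + 6304.34 = 58443.26
P = 54910.76 / 58443.26 × 100 = 93.9557
Fisher = √(L × P) = √(94.1138 × 93.9557) = 94.0347

94.03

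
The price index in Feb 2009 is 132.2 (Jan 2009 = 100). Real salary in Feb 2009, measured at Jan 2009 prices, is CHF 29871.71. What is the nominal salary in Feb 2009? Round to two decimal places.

39490.40

Nominal = Real × (Index/100) = 29871.71 × (132.2/100)
        = 29871.71 × 1.322 = 39490.4006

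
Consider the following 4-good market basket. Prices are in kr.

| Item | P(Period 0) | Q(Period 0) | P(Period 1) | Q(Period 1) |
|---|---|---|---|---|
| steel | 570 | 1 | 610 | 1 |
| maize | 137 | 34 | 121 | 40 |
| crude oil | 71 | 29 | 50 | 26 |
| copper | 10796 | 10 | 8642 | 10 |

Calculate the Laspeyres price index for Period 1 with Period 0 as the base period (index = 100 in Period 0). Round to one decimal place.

80.3

Laspeyres price index uses base-period quantities as weights.
ΣP(Period 1)·Q(Period 0) = 610×1 + 121×34 + 50×29 + 8642×10 = 610 + 4114 + 1450 + 86420 = 92594
ΣP(Period 0)·Q(Period 0) = 570×1 + 137×34 + 71×29 + 10796×10 = 570 + 4658 + 2059 + 107960 = 115247
Index = 92594 / 115247 × 100 = 80.3440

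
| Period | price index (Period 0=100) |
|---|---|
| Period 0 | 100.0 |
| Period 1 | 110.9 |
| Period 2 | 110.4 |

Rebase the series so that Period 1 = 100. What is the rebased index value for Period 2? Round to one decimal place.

99.5

Rebased(Period 2) = 110.4 / 110.9 × 100 = 99.5491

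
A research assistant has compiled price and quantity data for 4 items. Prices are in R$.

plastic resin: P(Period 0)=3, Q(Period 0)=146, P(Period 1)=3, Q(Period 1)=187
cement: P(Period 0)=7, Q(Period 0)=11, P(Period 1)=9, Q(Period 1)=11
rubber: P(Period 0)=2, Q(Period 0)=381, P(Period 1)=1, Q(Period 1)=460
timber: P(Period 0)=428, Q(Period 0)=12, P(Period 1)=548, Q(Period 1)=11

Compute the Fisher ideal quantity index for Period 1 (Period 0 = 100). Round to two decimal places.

Laspeyres component (base-period weights):
ΣP(Period 0)Q(Period 1) = 3×187 + 7×11 + 2×460 + 428×11 = 561 + 77 + 920 + 4708 = 6266
ΣP(Period 0)Q(Period 0) = 3×146 + 7×11 + 2×381 + 428×12 = 438 + 77 + 762 + 5136 = 6413
L = 6266 / 6413 × 100 = 97.7078
Paasche component (current-period weights):
ΣP(Period 1)Q(Period 1) = 3×187 + 9×11 + 1×460 + 548×11 = 561 + 99 + 460 + 6028 = 7148
ΣP(Period 1)Q(Period 0) = 3×146 + 9×11 + 1×381 + 548×12 = 438 + 99 + 381 + 6576 = 7494
P = 7148 / 7494 × 100 = 95.3830
Fisher = √(L × P) = √(97.7078 × 95.3830) = 96.5384

96.54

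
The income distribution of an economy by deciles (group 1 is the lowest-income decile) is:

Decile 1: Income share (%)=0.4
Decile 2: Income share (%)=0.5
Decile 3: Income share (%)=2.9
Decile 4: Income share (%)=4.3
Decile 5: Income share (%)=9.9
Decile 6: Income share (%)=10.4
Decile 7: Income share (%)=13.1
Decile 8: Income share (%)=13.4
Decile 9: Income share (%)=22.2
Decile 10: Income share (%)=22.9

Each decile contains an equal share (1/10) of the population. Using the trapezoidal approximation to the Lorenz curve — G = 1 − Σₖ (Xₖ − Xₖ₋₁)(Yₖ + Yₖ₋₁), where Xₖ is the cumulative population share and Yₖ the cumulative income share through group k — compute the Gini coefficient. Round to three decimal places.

0.434

Cumulative income shares Yₖ: 0.0040, 0.0090, 0.0380, 0.0810, 0.1800, 0.2840, 0.4150, 0.5490, 0.7710, 1.0000
Σ (Xₖ−Xₖ₋₁)(Yₖ+Yₖ₋₁) = (1/10)(0.0040+0.0000) + (1/10)(0.0090+0.0040) + (1/10)(0.0380+0.0090) + (1/10)(0.0810+0.0380) + (1/10)(0.1800+0.0810) + (1/10)(0.2840+0.1800) + (1/10)(0.4150+0.2840) + (1/10)(0.5490+0.4150) + (1/10)(0.7710+0.5490) + (1/10)(1.0000+0.7710)
  = 0.0004 + 0.0013 + 0.0047 + 0.0119 + 0.0261 + 0.0464 + 0.0699 + 0.0964 + 0.1320 + 0.1771 = 0.5662
G = 1 − 0.5662 = 0.4338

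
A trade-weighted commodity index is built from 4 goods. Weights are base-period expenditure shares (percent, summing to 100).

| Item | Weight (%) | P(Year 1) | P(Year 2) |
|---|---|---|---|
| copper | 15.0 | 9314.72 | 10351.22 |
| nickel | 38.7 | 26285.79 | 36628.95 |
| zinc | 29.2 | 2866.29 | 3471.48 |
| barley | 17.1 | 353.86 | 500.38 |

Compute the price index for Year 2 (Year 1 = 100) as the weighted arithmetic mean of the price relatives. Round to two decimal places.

copper: 15.0 × (10351.22/9314.72) = 15.0 × 1.111275 = 16.6691
nickel: 38.7 × (36628.95/26285.79) = 38.7 × 1.393489 = 53.9280
zinc: 29.2 × (3471.48/2866.29) = 29.2 × 1.211141 = 35.3653
barley: 17.1 × (500.38/353.86) = 17.1 × 1.414062 = 24.1805
Index = Σ wᵢ·(p₁ᵢ/p₀ᵢ) = 16.6691 + 53.9280 + 35.3653 + 24.1805 = 130.1429

130.14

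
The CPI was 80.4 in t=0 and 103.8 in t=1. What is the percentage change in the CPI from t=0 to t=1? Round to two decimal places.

Change = (103.8 − 80.4) / 80.4 × 100
       = 23.4 / 80.4 × 100 = 29.1045%

29.10%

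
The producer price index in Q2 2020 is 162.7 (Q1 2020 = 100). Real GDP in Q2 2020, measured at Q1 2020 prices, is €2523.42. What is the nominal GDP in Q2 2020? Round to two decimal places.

Nominal = Real × (Index/100) = 2523.42 × (162.7/100)
        = 2523.42 × 1.627 = 4105.6043

4105.60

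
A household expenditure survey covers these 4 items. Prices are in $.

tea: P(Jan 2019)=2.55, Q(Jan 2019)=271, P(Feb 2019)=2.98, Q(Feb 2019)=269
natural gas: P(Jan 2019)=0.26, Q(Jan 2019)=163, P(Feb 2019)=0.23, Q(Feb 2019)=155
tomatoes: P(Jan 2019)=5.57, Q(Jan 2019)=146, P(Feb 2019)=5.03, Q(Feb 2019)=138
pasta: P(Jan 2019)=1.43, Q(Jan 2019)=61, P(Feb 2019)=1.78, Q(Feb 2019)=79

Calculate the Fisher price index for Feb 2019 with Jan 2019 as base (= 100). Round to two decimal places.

103.65

Laspeyres component (base-period weights):
ΣP(Feb 2019)Q(Jan 2019) = 2.98×271 + 0.23×163 + 5.03×146 + 1.78×61 = 807.58 + 37.49 + 734.38 + 108.58 = 1688.03
ΣP(Jan 2019)Q(Jan 2019) = 2.55×271 + 0.26×163 + 5.57×146 + 1.43×61 = 691.05 + 42.38 + 813.22 + 87.23 = 1633.88
L = 1688.03 / 1633.88 × 100 = 103.3142
Paasche component (current-period weights):
ΣP(Feb 2019)Q(Feb 2019) = 2.98×269 + 0.23×155 + 5.03×138 + 1.78×79 = 801.62 + 35.65 + 694.14 + 140.62 = 1672.03
ΣP(Jan 2019)Q(Feb 2019) = 2.55×269 + 0.26×155 + 5.57×138 + 1.43×79 = 685.95 + 40.3 + 768.66 + 112.97 = 1607.88
P = 1672.03 / 1607.88 × 100 = 103.9897
Fisher = √(L × P) = √(103.3142 × 103.9897) = 103.6514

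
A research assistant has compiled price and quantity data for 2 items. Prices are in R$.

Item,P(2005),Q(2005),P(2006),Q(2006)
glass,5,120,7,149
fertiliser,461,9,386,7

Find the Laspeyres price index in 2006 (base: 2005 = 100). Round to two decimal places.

Laspeyres price index uses base-period quantities as weights.
ΣP(2006)·Q(2005) = 7×120 + 386×9 = 840 + 3474 = 4314
ΣP(2005)·Q(2005) = 5×120 + 461×9 = 600 + 4149 = 4749
Index = 4314 / 4749 × 100 = 90.8402

90.84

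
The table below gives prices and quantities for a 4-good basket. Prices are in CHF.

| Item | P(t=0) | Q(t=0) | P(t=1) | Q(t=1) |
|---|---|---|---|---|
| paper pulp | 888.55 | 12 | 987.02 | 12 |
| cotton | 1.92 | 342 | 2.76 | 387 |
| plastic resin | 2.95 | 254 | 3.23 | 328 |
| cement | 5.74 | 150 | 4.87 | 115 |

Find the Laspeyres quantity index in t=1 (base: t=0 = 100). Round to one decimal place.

Laspeyres quantity index uses base-period prices as weights.
ΣP(t=0)·Q(t=1) = 888.55×12 + 1.92×387 + 2.95×328 + 5.74×115 = 10662.6 + 743.04 + 967.6 + 660.1 = 13033.34
ΣP(t=0)·Q(t=0) = 888.55×12 + 1.92×342 + 2.95×254 + 5.74×150 = 10662.6 + 656.64 + 749.3 + 861 = 12929.54
Index = 13033.34 / 12929.54 × 100 = 100.8028

100.8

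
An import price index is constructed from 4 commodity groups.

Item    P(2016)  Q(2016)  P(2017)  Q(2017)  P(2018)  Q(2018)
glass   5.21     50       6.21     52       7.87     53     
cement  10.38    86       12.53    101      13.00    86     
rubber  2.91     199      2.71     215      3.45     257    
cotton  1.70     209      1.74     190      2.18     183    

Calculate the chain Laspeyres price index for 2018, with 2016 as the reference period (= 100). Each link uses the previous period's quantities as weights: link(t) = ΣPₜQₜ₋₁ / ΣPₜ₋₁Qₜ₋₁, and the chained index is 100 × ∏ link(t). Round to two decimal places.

126.26

Link 2016→2017:
ΣP(2017)Q(2016) = 6.21×50 + 12.53×86 + 2.71×199 + 1.74×209 = 310.5 + 1077.58 + 539.29 + 363.66 = 2291.03
ΣP(2016)Q(2016) = 5.21×50 + 10.38×86 + 2.91×199 + 1.70×209 = 260.5 + 892.68 + 579.09 + 355.3 = 2087.57
link = 2291.03/2087.57 = 1.097463
Link 2017→2018:
ΣP(2018)Q(2017) = 7.87×52 + 13.00×101 + 3.45×215 + 2.18×190 = 409.24 + 1313 + 741.75 + 414.2 = 2878.19
ΣP(2017)Q(2017) = 6.21×52 + 12.53×101 + 2.71×215 + 1.74×190 = 322.92 + 1265.53 + 582.65 + 330.6 = 2501.7
link = 2878.19/2501.7 = 1.150494
Chained index = 100 × 1.097463 × 1.150494 = 126.2624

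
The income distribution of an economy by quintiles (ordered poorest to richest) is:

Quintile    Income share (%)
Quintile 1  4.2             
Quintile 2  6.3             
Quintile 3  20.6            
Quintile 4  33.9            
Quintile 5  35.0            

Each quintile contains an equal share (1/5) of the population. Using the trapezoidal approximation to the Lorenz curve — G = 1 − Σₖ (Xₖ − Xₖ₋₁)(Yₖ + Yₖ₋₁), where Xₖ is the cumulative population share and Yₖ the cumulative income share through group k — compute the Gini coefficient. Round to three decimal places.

0.357

Cumulative income shares Yₖ: 0.0420, 0.1050, 0.3110, 0.6500, 1.0000
Σ (Xₖ−Xₖ₋₁)(Yₖ+Yₖ₋₁) = (1/5)(0.0420+0.0000) + (1/5)(0.1050+0.0420) + (1/5)(0.3110+0.1050) + (1/5)(0.6500+0.3110) + (1/5)(1.0000+0.6500)
  = 0.0084 + 0.0294 + 0.0832 + 0.1922 + 0.3300 = 0.6432
G = 1 − 0.6432 = 0.3568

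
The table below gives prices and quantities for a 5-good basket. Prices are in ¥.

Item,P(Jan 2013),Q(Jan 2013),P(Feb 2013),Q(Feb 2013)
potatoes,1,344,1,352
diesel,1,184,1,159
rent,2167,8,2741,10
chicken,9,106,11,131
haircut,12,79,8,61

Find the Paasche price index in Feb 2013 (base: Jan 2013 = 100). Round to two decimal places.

Paasche price index uses current-period quantities as weights.
ΣP(Feb 2013)·Q(Feb 2013) = 1×352 + 1×159 + 2741×10 + 11×131 + 8×61 = 352 + 159 + 27410 + 1441 + 488 = 29850
ΣP(Jan 2013)·Q(Feb 2013) = 1×352 + 1×159 + 2167×10 + 9×131 + 12×61 = 352 + 159 + 21670 + 1179 + 732 = 24092
Index = 29850 / 24092 × 100 = 123.9000

123.90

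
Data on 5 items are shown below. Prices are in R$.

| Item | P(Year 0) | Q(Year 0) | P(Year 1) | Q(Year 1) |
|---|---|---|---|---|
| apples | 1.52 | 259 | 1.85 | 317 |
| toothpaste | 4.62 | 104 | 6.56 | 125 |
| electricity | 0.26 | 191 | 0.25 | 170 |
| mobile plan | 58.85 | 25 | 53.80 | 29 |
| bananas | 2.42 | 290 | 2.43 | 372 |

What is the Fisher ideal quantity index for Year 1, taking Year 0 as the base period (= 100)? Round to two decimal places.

Laspeyres component (base-period weights):
ΣP(Year 0)Q(Year 1) = 1.52×317 + 4.62×125 + 0.26×170 + 58.85×29 + 2.42×372 = 481.84 + 577.5 + 44.2 + 1706.65 + 900.24 = 3710.43
ΣP(Year 0)Q(Year 0) = 1.52×259 + 4.62×104 + 0.26×191 + 58.85×25 + 2.42×290 = 393.68 + 480.48 + 49.66 + 1471.25 + 701.8 = 3096.87
L = 3710.43 / 3096.87 × 100 = 119.8123
Paasche component (current-period weights):
ΣP(Year 1)Q(Year 1) = 1.85×317 + 6.56×125 + 0.25×170 + 53.80×29 + 2.43×372 = 586.45 + 820 + 42.5 + 1560.2 + 903.96 = 3913.11
ΣP(Year 1)Q(Year 0) = 1.85×259 + 6.56×104 + 0.25×191 + 53.80×25 + 2.43×290 = 479.15 + 682.24 + 47.75 + 1345 + 704.7 = 3258.84
P = 3913.11 / 3258.84 × 100 = 120.0768
Fisher = √(L × P) = √(119.8123 × 120.0768) = 119.9444

119.94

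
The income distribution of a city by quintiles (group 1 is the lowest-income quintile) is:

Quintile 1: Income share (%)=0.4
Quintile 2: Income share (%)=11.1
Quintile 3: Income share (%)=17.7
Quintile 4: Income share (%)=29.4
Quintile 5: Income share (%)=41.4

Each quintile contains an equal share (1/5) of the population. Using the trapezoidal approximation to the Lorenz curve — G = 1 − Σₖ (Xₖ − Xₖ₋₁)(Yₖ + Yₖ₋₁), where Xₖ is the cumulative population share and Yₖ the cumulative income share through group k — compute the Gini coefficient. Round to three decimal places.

Cumulative income shares Yₖ: 0.0040, 0.1150, 0.2920, 0.5860, 1.0000
Σ (Xₖ−Xₖ₋₁)(Yₖ+Yₖ₋₁) = (1/5)(0.0040+0.0000) + (1/5)(0.1150+0.0040) + (1/5)(0.2920+0.1150) + (1/5)(0.5860+0.2920) + (1/5)(1.0000+0.5860)
  = 0.0008 + 0.0238 + 0.0814 + 0.1756 + 0.3172 = 0.5988
G = 1 − 0.5988 = 0.4012

0.401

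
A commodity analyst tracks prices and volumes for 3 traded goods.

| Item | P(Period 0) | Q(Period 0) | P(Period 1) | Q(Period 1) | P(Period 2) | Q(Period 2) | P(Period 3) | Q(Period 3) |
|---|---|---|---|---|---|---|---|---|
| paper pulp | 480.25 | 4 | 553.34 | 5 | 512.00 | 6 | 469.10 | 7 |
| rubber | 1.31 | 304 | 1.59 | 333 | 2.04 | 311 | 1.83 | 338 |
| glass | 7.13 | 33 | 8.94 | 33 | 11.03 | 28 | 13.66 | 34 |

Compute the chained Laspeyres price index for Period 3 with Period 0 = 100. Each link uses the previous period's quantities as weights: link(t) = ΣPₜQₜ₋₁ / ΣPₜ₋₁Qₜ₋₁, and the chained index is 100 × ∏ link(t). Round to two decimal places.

110.22

Link Period 0→Period 1:
ΣP(Period 1)Q(Period 0) = 553.34×4 + 1.59×304 + 8.94×33 = 2213.36 + 483.36 + 295.02 = 2991.74
ΣP(Period 0)Q(Period 0) = 480.25×4 + 1.31×304 + 7.13×33 = 1921 + 398.24 + 235.29 = 2554.53
link = 2991.74/2554.53 = 1.171151
Link Period 1→Period 2:
ΣP(Period 2)Q(Period 1) = 512.00×5 + 2.04×333 + 11.03×33 = 2560 + 679.32 + 363.99 = 3603.31
ΣP(Period 1)Q(Period 1) = 553.34×5 + 1.59×333 + 8.94×33 = 2766.7 + 529.47 + 295.02 = 3591.19
link = 3603.31/3591.19 = 1.003375
Link Period 2→Period 3:
ΣP(Period 3)Q(Period 2) = 469.10×6 + 1.83×311 + 13.66×28 = 2814.6 + 569.13 + 382.48 = 3766.21
ΣP(Period 2)Q(Period 2) = 512.00×6 + 2.04×311 + 11.03×28 = 3072 + 634.44 + 308.84 = 4015.28
link = 3766.21/4015.28 = 0.937969
Chained index = 100 × 1.171151 × 1.003375 × 0.937969 = 110.2211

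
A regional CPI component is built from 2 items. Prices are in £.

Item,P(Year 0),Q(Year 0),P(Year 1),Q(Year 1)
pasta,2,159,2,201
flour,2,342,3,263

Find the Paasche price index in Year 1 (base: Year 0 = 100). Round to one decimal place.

Paasche price index uses current-period quantities as weights.
ΣP(Year 1)·Q(Year 1) = 2×201 + 3×263 = 402 + 789 = 1191
ΣP(Year 0)·Q(Year 1) = 2×201 + 2×263 = 402 + 526 = 928
Index = 1191 / 928 × 100 = 128.3405

128.3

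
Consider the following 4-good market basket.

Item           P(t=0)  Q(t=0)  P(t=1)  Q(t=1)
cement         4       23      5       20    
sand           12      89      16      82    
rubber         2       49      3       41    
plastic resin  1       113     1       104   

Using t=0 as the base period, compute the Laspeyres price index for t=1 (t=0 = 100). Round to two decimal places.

131.22

Laspeyres price index uses base-period quantities as weights.
ΣP(t=1)·Q(t=0) = 5×23 + 16×89 + 3×49 + 1×113 = 115 + 1424 + 147 + 113 = 1799
ΣP(t=0)·Q(t=0) = 4×23 + 12×89 + 2×49 + 1×113 = 92 + 1068 + 98 + 113 = 1371
Index = 1799 / 1371 × 100 = 131.2181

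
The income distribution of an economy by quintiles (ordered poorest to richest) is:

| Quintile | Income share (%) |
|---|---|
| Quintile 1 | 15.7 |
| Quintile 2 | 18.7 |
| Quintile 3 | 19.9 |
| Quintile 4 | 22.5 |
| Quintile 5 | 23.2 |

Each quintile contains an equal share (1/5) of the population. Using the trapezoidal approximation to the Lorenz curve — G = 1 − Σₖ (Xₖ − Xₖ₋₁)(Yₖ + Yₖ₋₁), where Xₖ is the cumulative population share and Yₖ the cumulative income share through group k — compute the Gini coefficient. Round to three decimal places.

Cumulative income shares Yₖ: 0.1570, 0.3440, 0.5430, 0.7680, 1.0000
Σ (Xₖ−Xₖ₋₁)(Yₖ+Yₖ₋₁) = (1/5)(0.1570+0.0000) + (1/5)(0.3440+0.1570) + (1/5)(0.5430+0.3440) + (1/5)(0.7680+0.5430) + (1/5)(1.0000+0.7680)
  = 0.0314 + 0.1002 + 0.1774 + 0.2622 + 0.3536 = 0.9248
G = 1 − 0.9248 = 0.0752

0.075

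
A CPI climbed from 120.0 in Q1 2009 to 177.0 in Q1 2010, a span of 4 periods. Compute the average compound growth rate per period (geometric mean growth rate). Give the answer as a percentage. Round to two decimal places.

10.20%

Growth factor = (177.0/120.0)^(1/4) = (1.475000)^(1/4) = 1.102042
Growth rate = 1.102042 − 1 = 0.102042 = 10.2042%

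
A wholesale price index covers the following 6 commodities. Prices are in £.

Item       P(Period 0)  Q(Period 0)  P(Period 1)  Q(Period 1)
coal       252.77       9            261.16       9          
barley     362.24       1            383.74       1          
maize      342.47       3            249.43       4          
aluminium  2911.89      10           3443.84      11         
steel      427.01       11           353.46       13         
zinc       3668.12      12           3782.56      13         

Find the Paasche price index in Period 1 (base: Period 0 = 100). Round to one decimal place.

106.8

Paasche price index uses current-period quantities as weights.
ΣP(Period 1)·Q(Period 1) = 261.16×9 + 383.74×1 + 249.43×4 + 3443.84×11 + 353.46×13 + 3782.56×13 = 2350.44 + 383.74 + 997.72 + 37882.24 + 4594.98 + 49173.28 = 95382.4
ΣP(Period 0)·Q(Period 1) = 252.77×9 + 362.24×1 + 342.47×4 + 2911.89×11 + 427.01×13 + 3668.12×13 = 2274.93 + 362.24 + 1369.88 + 32030.79 + 5551.13 + 47685.56 = 89274.53
Index = 95382.4 / 89274.53 × 100 = 106.8417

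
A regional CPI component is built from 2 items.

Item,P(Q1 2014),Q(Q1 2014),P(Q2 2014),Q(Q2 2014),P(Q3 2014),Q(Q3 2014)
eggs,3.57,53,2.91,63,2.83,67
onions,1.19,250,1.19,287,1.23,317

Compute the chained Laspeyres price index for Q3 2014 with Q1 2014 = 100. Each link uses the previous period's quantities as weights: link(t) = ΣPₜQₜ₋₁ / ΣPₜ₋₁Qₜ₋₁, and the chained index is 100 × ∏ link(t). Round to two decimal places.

93.95

Link Q1 2014→Q2 2014:
ΣP(Q2 2014)Q(Q1 2014) = 2.91×53 + 1.19×250 = 154.23 + 297.5 = 451.73
ΣP(Q1 2014)Q(Q1 2014) = 3.57×53 + 1.19×250 = 189.21 + 297.5 = 486.71
link = 451.73/486.71 = 0.928130
Link Q2 2014→Q3 2014:
ΣP(Q3 2014)Q(Q2 2014) = 2.83×63 + 1.23×287 = 178.29 + 353.01 = 531.3
ΣP(Q2 2014)Q(Q2 2014) = 2.91×63 + 1.19×287 = 183.33 + 341.53 = 524.86
link = 531.3/524.86 = 1.012270
Chained index = 100 × 0.928130 × 1.012270 = 93.9518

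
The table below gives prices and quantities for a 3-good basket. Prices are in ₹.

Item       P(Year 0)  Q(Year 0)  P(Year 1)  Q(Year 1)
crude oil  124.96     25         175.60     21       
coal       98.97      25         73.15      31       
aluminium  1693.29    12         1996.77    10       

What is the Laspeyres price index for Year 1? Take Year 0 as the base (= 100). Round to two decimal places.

116.45

Laspeyres price index uses base-period quantities as weights.
ΣP(Year 1)·Q(Year 0) = 175.60×25 + 73.15×25 + 1996.77×12 = 4390 + 1828.75 + 23961.24 = 30179.99
ΣP(Year 0)·Q(Year 0) = 124.96×25 + 98.97×25 + 1693.29×12 = 3124 + 2474.25 + 20319.48 = 25917.73
Index = 30179.99 / 25917.73 × 100 = 116.4453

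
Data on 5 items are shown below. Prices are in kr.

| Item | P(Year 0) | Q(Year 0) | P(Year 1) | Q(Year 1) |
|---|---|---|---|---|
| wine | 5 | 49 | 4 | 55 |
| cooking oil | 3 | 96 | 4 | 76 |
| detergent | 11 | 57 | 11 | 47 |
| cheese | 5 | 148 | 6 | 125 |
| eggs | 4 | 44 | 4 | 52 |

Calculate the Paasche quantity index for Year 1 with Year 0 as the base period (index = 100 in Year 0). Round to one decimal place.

Paasche quantity index uses current-period prices as weights.
ΣP(Year 1)·Q(Year 1) = 4×55 + 4×76 + 11×47 + 6×125 + 4×52 = 220 + 304 + 517 + 750 + 208 = 1999
ΣP(Year 1)·Q(Year 0) = 4×49 + 4×96 + 11×57 + 6×148 + 4×44 = 196 + 384 + 627 + 888 + 176 = 2271
Index = 1999 / 2271 × 100 = 88.0229

88.0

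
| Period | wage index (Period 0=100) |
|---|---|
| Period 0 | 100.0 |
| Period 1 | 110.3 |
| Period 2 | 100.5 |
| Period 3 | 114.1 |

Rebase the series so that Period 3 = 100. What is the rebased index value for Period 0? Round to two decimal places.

Rebased(Period 0) = 100.0 / 114.1 × 100 = 87.6424

87.64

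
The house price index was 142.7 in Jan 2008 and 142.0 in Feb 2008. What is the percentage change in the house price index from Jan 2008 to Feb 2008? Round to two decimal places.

-0.49%

Change = (142.0 − 142.7) / 142.7 × 100
       = -0.7 / 142.7 × 100 = -0.4905%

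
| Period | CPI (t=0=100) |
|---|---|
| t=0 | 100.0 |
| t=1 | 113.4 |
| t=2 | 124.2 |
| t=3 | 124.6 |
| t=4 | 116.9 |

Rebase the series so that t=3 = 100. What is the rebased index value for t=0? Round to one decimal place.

Rebased(t=0) = 100.0 / 124.6 × 100 = 80.2568

80.3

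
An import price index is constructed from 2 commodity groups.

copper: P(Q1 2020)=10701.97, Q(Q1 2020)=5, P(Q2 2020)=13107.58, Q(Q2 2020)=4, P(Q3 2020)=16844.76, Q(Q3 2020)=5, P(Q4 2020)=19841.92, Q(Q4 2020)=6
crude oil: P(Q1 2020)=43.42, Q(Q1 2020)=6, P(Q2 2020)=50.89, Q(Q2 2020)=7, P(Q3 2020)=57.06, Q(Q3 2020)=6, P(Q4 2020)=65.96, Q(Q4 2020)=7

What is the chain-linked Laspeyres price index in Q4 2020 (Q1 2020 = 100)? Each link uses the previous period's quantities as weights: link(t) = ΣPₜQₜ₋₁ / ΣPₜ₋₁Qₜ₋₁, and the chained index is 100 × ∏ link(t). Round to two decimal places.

Link Q1 2020→Q2 2020:
ΣP(Q2 2020)Q(Q1 2020) = 13107.58×5 + 50.89×6 = 65537.9 + 305.34 = 65843.24
ΣP(Q1 2020)Q(Q1 2020) = 10701.97×5 + 43.42×6 = 53509.85 + 260.52 = 53770.37
link = 65843.24/53770.37 = 1.224526
Link Q2 2020→Q3 2020:
ΣP(Q3 2020)Q(Q2 2020) = 16844.76×4 + 57.06×7 = 67379.04 + 399.42 = 67778.46
ΣP(Q2 2020)Q(Q2 2020) = 13107.58×4 + 50.89×7 = 52430.32 + 356.23 = 52786.55
link = 67778.46/52786.55 = 1.284010
Link Q3 2020→Q4 2020:
ΣP(Q4 2020)Q(Q3 2020) = 19841.92×5 + 65.96×6 = 99209.6 + 395.76 = 99605.36
ΣP(Q3 2020)Q(Q3 2020) = 16844.76×5 + 57.06×6 = 84223.8 + 342.36 = 84566.16
link = 99605.36/84566.16 = 1.177839
Chained index = 100 × 1.224526 × 1.284010 × 1.177839 = 185.1922

185.19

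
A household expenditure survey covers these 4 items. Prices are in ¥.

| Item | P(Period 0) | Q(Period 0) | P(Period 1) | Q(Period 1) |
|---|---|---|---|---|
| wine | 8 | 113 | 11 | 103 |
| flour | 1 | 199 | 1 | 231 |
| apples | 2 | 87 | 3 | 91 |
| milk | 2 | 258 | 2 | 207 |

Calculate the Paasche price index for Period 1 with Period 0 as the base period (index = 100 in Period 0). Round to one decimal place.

124.2

Paasche price index uses current-period quantities as weights.
ΣP(Period 1)·Q(Period 1) = 11×103 + 1×231 + 3×91 + 2×207 = 1133 + 231 + 273 + 414 = 2051
ΣP(Period 0)·Q(Period 1) = 8×103 + 1×231 + 2×91 + 2×207 = 824 + 231 + 182 + 414 = 1651
Index = 2051 / 1651 × 100 = 124.2277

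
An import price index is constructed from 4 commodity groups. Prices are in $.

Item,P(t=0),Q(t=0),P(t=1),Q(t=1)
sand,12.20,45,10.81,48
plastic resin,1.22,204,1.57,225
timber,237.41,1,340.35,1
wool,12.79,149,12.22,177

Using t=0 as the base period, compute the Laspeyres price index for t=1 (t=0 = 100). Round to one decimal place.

Laspeyres price index uses base-period quantities as weights.
ΣP(t=1)·Q(t=0) = 10.81×45 + 1.57×204 + 340.35×1 + 12.22×149 = 486.45 + 320.28 + 340.35 + 1820.78 = 2967.86
ΣP(t=0)·Q(t=0) = 12.20×45 + 1.22×204 + 237.41×1 + 12.79×149 = 549 + 248.88 + 237.41 + 1905.71 = 2941
Index = 2967.86 / 2941 × 100 = 100.9133

100.9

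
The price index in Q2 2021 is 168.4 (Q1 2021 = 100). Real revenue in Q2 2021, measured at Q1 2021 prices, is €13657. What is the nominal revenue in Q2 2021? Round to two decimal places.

Nominal = Real × (Index/100) = 13657 × (168.4/100)
        = 13657 × 1.684 = 22998.3880

22998.39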